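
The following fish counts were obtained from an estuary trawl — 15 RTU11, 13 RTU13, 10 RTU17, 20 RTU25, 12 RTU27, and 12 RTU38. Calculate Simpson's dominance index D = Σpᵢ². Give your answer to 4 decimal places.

0.1758

Total N = 15+13+10+20+12+12 = 82, so the proportions are 0.182927, 0.158537, 0.121951, 0.243902, 0.146341, 0.146341 (working shown to 6 dp, full precision carried).
D = 0.182927² + 0.158537² + 0.121951² + 0.243902² + 0.146341² + 0.146341² = 0.033462 + 0.025134 + 0.014872 + 0.059488 + 0.021416 + 0.021416 = 0.175788.
To 4 decimal places, D = 0.1758.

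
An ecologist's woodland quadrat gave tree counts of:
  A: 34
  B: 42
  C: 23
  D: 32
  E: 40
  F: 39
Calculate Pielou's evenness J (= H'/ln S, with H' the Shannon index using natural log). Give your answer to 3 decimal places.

Total N = 34+42+23+32+40+39 = 210, so the proportions are 0.1619, 0.2, 0.10952, 0.15238, 0.19048, 0.18571 (working shown to 5 dp, full precision carried).
H' = −Σ pᵢ ln pᵢ = −((-0.29479) + (-0.32189) + (-0.24222) + (-0.28669) + (-0.31585) + (-0.31266)) = 1.77410.
With S = 6 species, ln S = 1.79176, so J = 1.77410/1.79176 = 0.99014, i.e. 0.990 to 3 decimal places.

0.990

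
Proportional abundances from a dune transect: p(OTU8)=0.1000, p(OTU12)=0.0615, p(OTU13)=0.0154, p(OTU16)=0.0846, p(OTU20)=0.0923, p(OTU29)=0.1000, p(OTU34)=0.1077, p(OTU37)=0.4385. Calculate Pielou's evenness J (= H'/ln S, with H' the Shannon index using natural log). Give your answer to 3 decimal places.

0.830

H' = −Σ pᵢ ln pᵢ = −((-0.23026) + (-0.17151) + (-0.06427) + (-0.20895) + (-0.21992) + (-0.23026) + (-0.24000) + (-0.36150)) = 1.72666 (working shown to 5 dp, full precision carried).
With S = 8 species, ln S = 2.07944, so J = 1.72666/2.07944 = 0.83035, i.e. 0.830 to 3 decimal places.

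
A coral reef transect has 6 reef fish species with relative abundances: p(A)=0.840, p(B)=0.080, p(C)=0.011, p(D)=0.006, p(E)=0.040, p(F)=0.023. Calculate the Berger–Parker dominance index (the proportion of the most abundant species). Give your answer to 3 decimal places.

The largest proportion is 0.84, i.e. d = 0.840 to 3 decimal places.

0.840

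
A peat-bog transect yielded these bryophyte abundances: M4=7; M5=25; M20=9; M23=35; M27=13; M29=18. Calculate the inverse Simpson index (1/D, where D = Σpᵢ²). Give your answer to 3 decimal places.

Total N = 7+25+9+35+13+18 = 107, so the proportions are 0.0654206, 0.2336449, 0.0841121, 0.3271028, 0.1214953, 0.1682243 (working shown to 7 dp, full precision carried).
D = 0.0654206² + 0.2336449² + 0.0841121² + 0.3271028² + 0.1214953² + 0.1682243² = 0.0042798 + 0.0545899 + 0.0070749 + 0.1069962 + 0.0147611 + 0.0282994 = 0.2160014.
So 1/D = 4.62960, i.e. 4.630 to 3 decimal places.

4.630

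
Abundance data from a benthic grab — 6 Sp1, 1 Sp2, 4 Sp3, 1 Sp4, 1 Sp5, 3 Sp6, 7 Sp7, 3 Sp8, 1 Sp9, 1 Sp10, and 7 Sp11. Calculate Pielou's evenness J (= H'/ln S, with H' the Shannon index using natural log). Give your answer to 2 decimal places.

0.89

Total N = 6+1+4+1+1+3+7+3+1+1+7 = 35, so the proportions are 0.1714, 0.0286, 0.1143, 0.0286, 0.0286, 0.0857, 0.2, 0.0857, 0.0286, 0.0286, 0.2 (working shown to 4 dp, full precision carried).
H' = −Σ pᵢ ln pᵢ = −((-0.3023) + (-0.1016) + (-0.2479) + (-0.1016) + (-0.1016) + (-0.2106) + (-0.3219) + (-0.2106) + (-0.1016) + (-0.1016) + (-0.3219)) = 2.1231.
With S = 11 species, ln S = 2.3979, so J = 2.1231/2.3979 = 0.8854, i.e. 0.89 to 2 decimal places.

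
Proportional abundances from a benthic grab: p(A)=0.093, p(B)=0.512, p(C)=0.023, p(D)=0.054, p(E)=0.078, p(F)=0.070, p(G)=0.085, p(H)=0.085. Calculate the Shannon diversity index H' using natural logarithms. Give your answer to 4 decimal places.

Each pᵢ ln pᵢ term (working shown to 6 dp, full precision carried): 0.093×(-2.375156)=-0.220889, 0.512×(-0.669431)=-0.342748, 0.023×(-3.772261)=-0.086762, 0.054×(-2.918771)=-0.157614, 0.078×(-2.551046)=-0.198982, 0.07×(-2.659260)=-0.186148, 0.085×(-2.465104)=-0.209534, 0.085×(-2.465104)=-0.209534.
Sum = -1.612211, so H' = 1.6122.

1.6122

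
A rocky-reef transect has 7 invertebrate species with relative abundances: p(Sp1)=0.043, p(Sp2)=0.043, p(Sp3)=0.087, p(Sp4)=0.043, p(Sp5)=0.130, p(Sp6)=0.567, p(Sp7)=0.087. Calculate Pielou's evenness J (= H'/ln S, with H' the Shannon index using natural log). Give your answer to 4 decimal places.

0.7286

H' = −Σ pᵢ ln pᵢ = −((-0.135302) + (-0.135302) + (-0.212441) + (-0.135302) + (-0.265229) + (-0.321714) + (-0.212441)) = 1.417729 (working shown to 6 dp, full precision carried).
With S = 7 species, ln S = 1.945910, so J = 1.417729/1.945910 = 0.728569, i.e. 0.7286 to 4 decimal places.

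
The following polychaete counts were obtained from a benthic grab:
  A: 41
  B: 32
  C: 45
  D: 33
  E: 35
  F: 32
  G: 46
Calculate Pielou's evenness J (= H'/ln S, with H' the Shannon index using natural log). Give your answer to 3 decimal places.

Total N = 41+32+45+33+35+32+46 = 264, so the proportions are 0.1553, 0.12121, 0.17045, 0.125, 0.13258, 0.12121, 0.17424 (working shown to 5 dp, full precision carried).
H' = −Σ pᵢ ln pᵢ = −((-0.28923) + (-0.25578) + (-0.30158) + (-0.25993) + (-0.26788) + (-0.25578) + (-0.30446)) = 1.93465.
With S = 7 species, ln S = 1.94591, so J = 1.93465/1.94591 = 0.99421, i.e. 0.994 to 3 decimal places.

0.994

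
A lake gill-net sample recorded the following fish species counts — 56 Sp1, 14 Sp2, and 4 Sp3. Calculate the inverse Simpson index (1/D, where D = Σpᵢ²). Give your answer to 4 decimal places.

1.6356

Total N = 56+14+4 = 74, so the proportions are 0.7567568, 0.1891892, 0.0540541 (working shown to 7 dp, full precision carried).
D = 0.7567568² + 0.1891892² + 0.0540541² = 0.5726808 + 0.0357925 + 0.0029218 = 0.6113952.
So 1/D = 1.635603, i.e. 1.6356 to 4 decimal places.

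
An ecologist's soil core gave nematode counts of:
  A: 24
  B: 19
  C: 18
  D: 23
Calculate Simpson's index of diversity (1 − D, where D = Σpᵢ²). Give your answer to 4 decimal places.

0.7463

Total N = 24+19+18+23 = 84, so the proportions are 0.285714, 0.22619, 0.214286, 0.27381 (working shown to 6 dp, full precision carried).
D = 0.285714² + 0.22619² + 0.214286² + 0.27381² = 0.081633 + 0.051162 + 0.045918 + 0.074972 = 0.253685.
So 1 − D = 0.746315, i.e. 0.7463 to 4 decimal places.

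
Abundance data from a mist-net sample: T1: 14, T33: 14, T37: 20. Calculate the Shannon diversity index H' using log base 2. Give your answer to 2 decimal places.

Total N = 14+14+20 = 48, so the proportions are 0.2917, 0.2917, 0.4167 (working shown to 4 dp, full precision carried).
Each pᵢ log₂ pᵢ term: 0.2917×(-1.7776)=-0.5185, 0.2917×(-1.7776)=-0.5185, 0.4167×(-1.2630)=-0.5263.
Sum = -1.5632, so H' = 1.56.

1.56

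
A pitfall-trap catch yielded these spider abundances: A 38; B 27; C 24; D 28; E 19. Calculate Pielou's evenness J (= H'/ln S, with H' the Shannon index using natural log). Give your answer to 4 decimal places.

Total N = 38+27+24+28+19 = 136, so the proportions are 0.279412, 0.198529, 0.176471, 0.205882, 0.139706 (working shown to 6 dp, full precision carried).
H' = −Σ pᵢ ln pᵢ = −((-0.356269) + (-0.320986) + (-0.306106) + (-0.325387) + (-0.274971)) = 1.583719.
With S = 5 species, ln S = 1.609438, so J = 1.583719/1.609438 = 0.984020, i.e. 0.9840 to 4 decimal places.

0.9840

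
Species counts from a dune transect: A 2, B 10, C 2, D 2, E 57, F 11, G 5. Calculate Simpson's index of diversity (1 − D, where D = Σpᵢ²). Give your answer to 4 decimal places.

0.5573

Total N = 2+10+2+2+57+11+5 = 89, so the proportions are 0.022472, 0.11236, 0.022472, 0.022472, 0.640449, 0.123596, 0.05618 (working shown to 6 dp, full precision carried).
D = 0.022472² + 0.11236² + 0.022472² + 0.022472² + 0.640449² + 0.123596² + 0.05618² = 0.000505 + 0.012625 + 0.000505 + 0.000505 + 0.410175 + 0.015276 + 0.003156 = 0.442747.
So 1 − D = 0.557253, i.e. 0.5573 to 4 decimal places.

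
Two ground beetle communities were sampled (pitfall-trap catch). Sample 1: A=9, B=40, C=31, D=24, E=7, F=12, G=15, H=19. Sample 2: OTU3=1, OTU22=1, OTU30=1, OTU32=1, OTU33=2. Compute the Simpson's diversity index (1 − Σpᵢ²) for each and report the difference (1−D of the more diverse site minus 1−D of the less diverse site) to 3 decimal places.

0.060

Sample 1: N=157, proportions 0.0573248, 0.2547771, 0.1974522, 0.1528662, 0.044586, 0.0764331, 0.0955414, 0.1210191, giving 1−D = 0.8378433 (working shown to 7 dp, full precision carried).
Sample 2: N=6, proportions 0.1666667, 0.1666667, 0.1666667, 0.1666667, 0.3333333, giving 1−D = 0.7777778.
Difference = |0.8378433 − 0.7777778| = 0.0600655, i.e. 0.060 to 3 decimal places.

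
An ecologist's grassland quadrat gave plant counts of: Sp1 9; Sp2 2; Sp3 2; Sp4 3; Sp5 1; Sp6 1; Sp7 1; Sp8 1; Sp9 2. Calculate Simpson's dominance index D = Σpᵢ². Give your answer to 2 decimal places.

Total N = 9+2+2+3+1+1+1+1+2 = 22, so the proportions are 0.4091, 0.0909, 0.0909, 0.1364, 0.0455, 0.0455, 0.0455, 0.0455, 0.0909 (working shown to 4 dp, full precision carried).
D = 0.4091² + 0.0909² + 0.0909² + 0.1364² + 0.0455² + 0.0455² + 0.0455² + 0.0455² + 0.0909² = 0.1674 + 0.0083 + 0.0083 + 0.0186 + 0.0021 + 0.0021 + 0.0021 + 0.0021 + 0.0083 = 0.2190.
To 2 decimal places, D = 0.22.

0.22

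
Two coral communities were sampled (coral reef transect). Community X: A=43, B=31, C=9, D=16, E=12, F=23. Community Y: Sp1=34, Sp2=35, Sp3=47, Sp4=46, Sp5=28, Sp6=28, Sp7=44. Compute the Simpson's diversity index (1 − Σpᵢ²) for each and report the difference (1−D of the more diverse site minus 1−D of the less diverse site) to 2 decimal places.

0.06

Community X: N=134, proportions 0.3209, 0.2313, 0.0672, 0.1194, 0.0896, 0.1716, giving 1−D = 0.7873 (working shown to 4 dp, full precision carried).
Community Y: N=262, proportions 0.1298, 0.1336, 0.1794, 0.1756, 0.1069, 0.1069, 0.1679, giving 1−D = 0.8513.
Difference = |0.7873 − 0.8513| = 0.0640, i.e. 0.06 to 2 decimal places.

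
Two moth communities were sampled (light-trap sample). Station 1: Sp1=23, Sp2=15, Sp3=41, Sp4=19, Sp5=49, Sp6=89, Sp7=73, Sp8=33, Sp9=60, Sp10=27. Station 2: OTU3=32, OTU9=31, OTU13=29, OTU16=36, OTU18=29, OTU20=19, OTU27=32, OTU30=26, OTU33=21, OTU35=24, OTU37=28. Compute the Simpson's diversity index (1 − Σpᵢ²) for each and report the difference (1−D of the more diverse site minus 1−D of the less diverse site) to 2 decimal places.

Station 1: N=429, proportions 0.05361, 0.03497, 0.09557, 0.04429, 0.11422, 0.20746, 0.17016, 0.07692, 0.13986, 0.06294, giving 1−D = 0.87033 (working shown to 5 dp, full precision carried).
Station 2: N=307, proportions 0.10423, 0.10098, 0.09446, 0.11726, 0.09446, 0.06189, 0.10423, 0.08469, 0.0684, 0.07818, 0.09121, giving 1−D = 0.90637.
Difference = |0.87033 − 0.90637| = 0.03604, i.e. 0.04 to 2 decimal places.

0.04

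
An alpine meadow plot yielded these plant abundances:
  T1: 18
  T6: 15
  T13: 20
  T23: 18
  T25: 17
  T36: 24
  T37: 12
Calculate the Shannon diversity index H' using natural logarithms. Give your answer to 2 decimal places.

1.93

Total N = 18+15+20+18+17+24+12 = 124, so the proportions are 0.1452, 0.121, 0.1613, 0.1452, 0.1371, 0.1935, 0.0968 (working shown to 4 dp, full precision carried).
Each pᵢ ln pᵢ term: 0.1452×(-1.9299)=-0.2801, 0.121×(-2.1122)=-0.2555, 0.1613×(-1.8245)=-0.2943, 0.1452×(-1.9299)=-0.2801, 0.1371×(-1.9871)=-0.2724, 0.1935×(-1.6422)=-0.3179, 0.0968×(-2.3354)=-0.2260.
Sum = -1.9264, so H' = 1.93.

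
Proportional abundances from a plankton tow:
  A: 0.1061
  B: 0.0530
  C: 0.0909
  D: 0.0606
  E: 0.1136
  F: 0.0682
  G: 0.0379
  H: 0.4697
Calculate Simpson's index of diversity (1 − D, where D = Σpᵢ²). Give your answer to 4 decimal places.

0.7344

D = 0.1061² + 0.053² + 0.0909² + 0.0606² + 0.1136² + 0.0682² + 0.0379² + 0.4697² = 0.011257 + 0.002809 + 0.008263 + 0.003672 + 0.012905 + 0.004651 + 0.001436 + 0.220618 = 0.265612 (working shown to 6 dp, full precision carried).
So 1 − D = 0.734388, i.e. 0.7344 to 4 decimal places.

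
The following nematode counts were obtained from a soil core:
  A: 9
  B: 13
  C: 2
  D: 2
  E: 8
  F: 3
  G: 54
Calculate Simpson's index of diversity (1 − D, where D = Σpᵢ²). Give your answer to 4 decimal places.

0.6079

Total N = 9+13+2+2+8+3+54 = 91, so the proportions are 0.098901, 0.142857, 0.021978, 0.021978, 0.087912, 0.032967, 0.593407 (working shown to 6 dp, full precision carried).
D = 0.098901² + 0.142857² + 0.021978² + 0.021978² + 0.087912² + 0.032967² + 0.593407² = 0.009781 + 0.020408 + 0.000483 + 0.000483 + 0.007729 + 0.001087 + 0.352131 = 0.392102.
So 1 − D = 0.607898, i.e. 0.6079 to 4 decimal places.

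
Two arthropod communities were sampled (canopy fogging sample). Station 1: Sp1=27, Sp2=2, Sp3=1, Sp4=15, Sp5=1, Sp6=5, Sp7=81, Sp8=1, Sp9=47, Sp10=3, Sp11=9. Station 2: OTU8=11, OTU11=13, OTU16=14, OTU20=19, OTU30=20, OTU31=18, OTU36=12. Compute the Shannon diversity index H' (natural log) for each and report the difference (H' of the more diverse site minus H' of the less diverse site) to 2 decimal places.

0.30

Station 1: N=192, proportions 0.1406, 0.0104, 0.0052, 0.0781, 0.0052, 0.026, 0.4219, 0.0052, 0.2448, 0.0156, 0.0469, giving H' = 1.6168 (working shown to 4 dp, full precision carried).
Station 2: N=107, proportions 0.1028, 0.1215, 0.1308, 0.1776, 0.1869, 0.1682, 0.1121, giving H' = 1.9217.
Difference = |1.6168 − 1.9217| = 0.3049, i.e. 0.30 to 2 decimal places.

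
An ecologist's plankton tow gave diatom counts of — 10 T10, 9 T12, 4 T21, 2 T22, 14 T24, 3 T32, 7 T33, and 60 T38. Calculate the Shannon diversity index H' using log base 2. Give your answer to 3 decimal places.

Total N = 10+9+4+2+14+3+7+60 = 109, so the proportions are 0.09174, 0.08257, 0.0367, 0.01835, 0.12844, 0.02752, 0.06422, 0.55046 (working shown to 5 dp, full precision carried).
Each pᵢ log₂ pᵢ term: 0.09174×(-3.44626)=-0.31617, 0.08257×(-3.59826)=-0.29710, 0.0367×(-4.76818)=-0.17498, 0.01835×(-5.76818)=-0.10584, 0.12844×(-2.96083)=-0.38029, 0.02752×(-5.18322)=-0.14266, 0.06422×(-3.96083)=-0.25437, 0.55046×(-0.86129)=-0.47411.
Sum = -2.14551, so H' = 2.146.

2.146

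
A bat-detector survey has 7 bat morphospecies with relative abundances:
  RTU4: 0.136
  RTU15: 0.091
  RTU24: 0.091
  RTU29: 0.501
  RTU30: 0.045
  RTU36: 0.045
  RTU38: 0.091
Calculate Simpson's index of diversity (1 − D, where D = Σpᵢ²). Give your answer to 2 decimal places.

0.70

D = 0.136² + 0.091² + 0.091² + 0.501² + 0.045² + 0.045² + 0.091² = 0.0185 + 0.0083 + 0.0083 + 0.2510 + 0.0020 + 0.0020 + 0.0083 = 0.2984 (working shown to 4 dp, full precision carried).
So 1 − D = 0.7016, i.e. 0.70 to 2 decimal places.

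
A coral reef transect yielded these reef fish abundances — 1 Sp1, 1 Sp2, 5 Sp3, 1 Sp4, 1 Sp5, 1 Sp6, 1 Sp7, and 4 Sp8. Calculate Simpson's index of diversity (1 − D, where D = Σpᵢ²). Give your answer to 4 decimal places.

Total N = 1+1+5+1+1+1+1+4 = 15, so the proportions are 0.066667, 0.066667, 0.333333, 0.066667, 0.066667, 0.066667, 0.066667, 0.266667 (working shown to 6 dp, full precision carried).
D = 0.066667² + 0.066667² + 0.333333² + 0.066667² + 0.066667² + 0.066667² + 0.066667² + 0.266667² = 0.004444 + 0.004444 + 0.111111 + 0.004444 + 0.004444 + 0.004444 + 0.004444 + 0.071111 = 0.208889.
So 1 − D = 0.791111, i.e. 0.7911 to 4 decimal places.

0.7911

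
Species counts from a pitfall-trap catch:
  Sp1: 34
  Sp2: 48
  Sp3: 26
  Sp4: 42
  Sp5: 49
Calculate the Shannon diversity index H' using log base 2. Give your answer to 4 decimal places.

2.2856

Total N = 34+48+26+42+49 = 199, so the proportions are 0.170854, 0.241206, 0.130653, 0.211055, 0.246231 (working shown to 6 dp, full precision carried).
Each pᵢ log₂ pᵢ term: 0.170854×(-2.549162)=-0.435535, 0.241206×(-2.051662)=-0.494873, 0.130653×(-2.936185)=-0.383622, 0.211055×(-2.244307)=-0.473673, 0.246231×(-2.021915)=-0.497858.
Sum = -2.285562, so H' = 2.2856.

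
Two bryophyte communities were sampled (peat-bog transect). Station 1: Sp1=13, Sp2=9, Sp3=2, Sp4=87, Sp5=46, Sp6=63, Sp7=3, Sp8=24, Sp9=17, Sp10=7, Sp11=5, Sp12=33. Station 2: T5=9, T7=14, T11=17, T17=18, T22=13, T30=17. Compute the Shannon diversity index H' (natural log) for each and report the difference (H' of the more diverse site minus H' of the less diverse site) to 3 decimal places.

0.260

Station 1: N=309, proportions 0.04207, 0.02913, 0.00647, 0.28155, 0.14887, 0.20388, 0.00971, 0.07767, 0.05502, 0.02265, 0.01618, 0.1068, giving H' = 2.02796 (working shown to 5 dp, full precision carried).
Station 2: N=88, proportions 0.10227, 0.15909, 0.19318, 0.20455, 0.14773, 0.19318, giving H' = 1.76799.
Difference = |2.02796 − 1.76799| = 0.25997, i.e. 0.260 to 3 decimal places.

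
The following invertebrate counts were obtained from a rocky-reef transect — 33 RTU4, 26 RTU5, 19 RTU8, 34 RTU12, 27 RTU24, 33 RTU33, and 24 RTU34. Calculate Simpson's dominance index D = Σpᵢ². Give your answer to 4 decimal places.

0.1478

Total N = 33+26+19+34+27+33+24 = 196, so the proportions are 0.168367, 0.132653, 0.096939, 0.173469, 0.137755, 0.168367, 0.122449 (working shown to 6 dp, full precision carried).
D = 0.168367² + 0.132653² + 0.096939² + 0.173469² + 0.137755² + 0.168367² + 0.122449² = 0.028348 + 0.017597 + 0.009397 + 0.030092 + 0.018976 + 0.028348 + 0.014994 = 0.147751.
To 4 decimal places, D = 0.1478.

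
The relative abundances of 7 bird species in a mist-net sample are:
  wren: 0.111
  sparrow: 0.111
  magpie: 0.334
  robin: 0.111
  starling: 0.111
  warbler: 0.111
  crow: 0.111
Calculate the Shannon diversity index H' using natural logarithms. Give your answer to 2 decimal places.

1.83

Each pᵢ ln pᵢ term (working shown to 4 dp, full precision carried): 0.111×(-2.1982)=-0.2440, 0.111×(-2.1982)=-0.2440, 0.334×(-1.0966)=-0.3663, 0.111×(-2.1982)=-0.2440, 0.111×(-2.1982)=-0.2440, 0.111×(-2.1982)=-0.2440, 0.111×(-2.1982)=-0.2440.
Sum = -1.8303, so H' = 1.83.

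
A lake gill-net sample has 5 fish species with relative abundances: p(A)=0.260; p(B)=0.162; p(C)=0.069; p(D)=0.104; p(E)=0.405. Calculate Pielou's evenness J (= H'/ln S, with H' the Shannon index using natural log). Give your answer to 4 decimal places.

H' = −Σ pᵢ ln pᵢ = −((-0.350239) + (-0.294866) + (-0.184482) + (-0.235390) + (-0.366067)) = 1.431043 (working shown to 6 dp, full precision carried).
With S = 5 species, ln S = 1.609438, so J = 1.431043/1.609438 = 0.889157, i.e. 0.8892 to 4 decimal places.

0.8892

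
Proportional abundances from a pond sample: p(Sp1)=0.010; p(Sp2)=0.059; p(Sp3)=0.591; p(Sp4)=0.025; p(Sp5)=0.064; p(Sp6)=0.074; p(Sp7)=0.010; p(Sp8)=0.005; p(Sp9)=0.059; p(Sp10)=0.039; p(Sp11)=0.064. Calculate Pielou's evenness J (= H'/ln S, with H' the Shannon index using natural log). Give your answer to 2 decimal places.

H' = −Σ pᵢ ln pᵢ = −((-0.0461) + (-0.1670) + (-0.3108) + (-0.0922) + (-0.1759) + (-0.1927) + (-0.0461) + (-0.0265) + (-0.1670) + (-0.1265) + (-0.1759)) = 1.5267 (working shown to 4 dp, full precision carried).
With S = 11 species, ln S = 2.3979, so J = 1.5267/2.3979 = 0.6367, i.e. 0.64 to 2 decimal places.

0.64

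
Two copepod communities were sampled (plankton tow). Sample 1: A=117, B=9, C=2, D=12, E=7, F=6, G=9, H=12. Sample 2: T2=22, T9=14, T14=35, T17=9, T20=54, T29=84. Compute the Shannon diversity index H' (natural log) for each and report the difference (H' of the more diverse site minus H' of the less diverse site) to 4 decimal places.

Sample 1: N=174, proportions 0.672414, 0.051724, 0.011494, 0.068966, 0.04023, 0.034483, 0.051724, 0.068966, giving H' = 1.238823 (working shown to 6 dp, full precision carried).
Sample 2: N=218, proportions 0.100917, 0.06422, 0.16055, 0.041284, 0.247706, 0.385321, giving H' = 1.546166.
Difference = |1.238823 − 1.546166| = 0.307343, i.e. 0.3073 to 4 decimal places.

0.3073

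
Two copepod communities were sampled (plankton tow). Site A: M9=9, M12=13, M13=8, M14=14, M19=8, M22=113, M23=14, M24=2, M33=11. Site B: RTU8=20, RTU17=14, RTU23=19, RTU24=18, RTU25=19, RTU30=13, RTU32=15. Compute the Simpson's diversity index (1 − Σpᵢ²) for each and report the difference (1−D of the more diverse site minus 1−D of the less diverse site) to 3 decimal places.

0.224

Site A: N=192, proportions 0.04688, 0.06771, 0.04167, 0.07292, 0.04167, 0.58854, 0.07292, 0.01042, 0.05729, giving 1−D = 0.62934 (working shown to 5 dp, full precision carried).
Site B: N=118, proportions 0.16949, 0.11864, 0.16102, 0.15254, 0.16102, 0.11017, 0.12712, giving 1−D = 0.85378.
Difference = |0.62934 − 0.85378| = 0.22444, i.e. 0.224 to 3 decimal places.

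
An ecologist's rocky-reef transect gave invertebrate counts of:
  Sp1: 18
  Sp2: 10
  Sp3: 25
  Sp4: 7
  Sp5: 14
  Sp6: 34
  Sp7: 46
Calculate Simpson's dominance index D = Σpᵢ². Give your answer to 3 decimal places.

0.193

Total N = 18+10+25+7+14+34+46 = 154, so the proportions are 0.11688, 0.06494, 0.16234, 0.04545, 0.09091, 0.22078, 0.2987 (working shown to 5 dp, full precision carried).
D = 0.11688² + 0.06494² + 0.16234² + 0.04545² + 0.09091² + 0.22078² + 0.2987² = 0.01366 + 0.00422 + 0.02635 + 0.00207 + 0.00826 + 0.04874 + 0.08922 = 0.19253.
To 3 decimal places, D = 0.193.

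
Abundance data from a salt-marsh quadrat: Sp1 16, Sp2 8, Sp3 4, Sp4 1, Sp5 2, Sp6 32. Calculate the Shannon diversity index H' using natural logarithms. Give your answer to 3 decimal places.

1.305

Total N = 16+8+4+1+2+32 = 63, so the proportions are 0.25397, 0.12698, 0.06349, 0.01587, 0.03175, 0.50794 (working shown to 5 dp, full precision carried).
Each pᵢ ln pᵢ term: 0.25397×(-1.37055)=-0.34808, 0.12698×(-2.06369)=-0.26206, 0.06349×(-2.75684)=-0.17504, 0.01587×(-4.14313)=-0.06576, 0.03175×(-3.44999)=-0.10952, 0.50794×(-0.67740)=-0.34408.
Sum = -1.30453, so H' = 1.305.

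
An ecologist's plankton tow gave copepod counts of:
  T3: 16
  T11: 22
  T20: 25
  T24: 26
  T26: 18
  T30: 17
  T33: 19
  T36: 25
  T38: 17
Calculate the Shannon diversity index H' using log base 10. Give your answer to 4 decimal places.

Total N = 16+22+25+26+18+17+19+25+17 = 185, so the proportions are 0.086486, 0.118919, 0.135135, 0.140541, 0.097297, 0.091892, 0.102703, 0.135135, 0.091892 (working shown to 6 dp, full precision carried).
Each pᵢ log₁₀ pᵢ term: 0.086486×(-1.063052)=-0.091940, 0.118919×(-0.924749)=-0.109970, 0.135135×(-0.869232)=-0.117464, 0.140541×(-0.852198)=-0.119768, 0.097297×(-1.011899)=-0.098455, 0.091892×(-1.036723)=-0.095266, 0.102703×(-0.988418)=-0.101513, 0.135135×(-0.869232)=-0.117464, 0.091892×(-1.036723)=-0.095266.
Sum = -0.947107, so H' = 0.9471.

0.9471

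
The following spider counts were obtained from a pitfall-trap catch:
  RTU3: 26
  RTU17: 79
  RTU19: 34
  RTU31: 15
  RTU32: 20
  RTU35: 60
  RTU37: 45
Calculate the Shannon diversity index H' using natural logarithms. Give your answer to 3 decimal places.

Total N = 26+79+34+15+20+60+45 = 279, so the proportions are 0.09319, 0.28315, 0.12186, 0.05376, 0.07168, 0.21505, 0.16129 (working shown to 5 dp, full precision carried).
Each pᵢ ln pᵢ term: 0.09319×(-2.37312)=-0.22115, 0.28315×(-1.26176)=-0.35727, 0.12186×(-2.10485)=-0.25651, 0.05376×(-2.92316)=-0.15716, 0.07168×(-2.63548)=-0.18892, 0.21505×(-1.53687)=-0.33051, 0.16129×(-1.82455)=-0.29428.
Sum = -1.80580, so H' = 1.806.

1.806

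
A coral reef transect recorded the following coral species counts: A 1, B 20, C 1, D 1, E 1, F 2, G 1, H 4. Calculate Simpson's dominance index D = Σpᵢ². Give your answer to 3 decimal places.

0.442

Total N = 1+20+1+1+1+2+1+4 = 31, so the proportions are 0.03226, 0.64516, 0.03226, 0.03226, 0.03226, 0.06452, 0.03226, 0.12903 (working shown to 5 dp, full precision carried).
D = 0.03226² + 0.64516² + 0.03226² + 0.03226² + 0.03226² + 0.06452² + 0.03226² + 0.12903² = 0.00104 + 0.41623 + 0.00104 + 0.00104 + 0.00104 + 0.00416 + 0.00104 + 0.01665 = 0.44225.
To 3 decimal places, D = 0.442.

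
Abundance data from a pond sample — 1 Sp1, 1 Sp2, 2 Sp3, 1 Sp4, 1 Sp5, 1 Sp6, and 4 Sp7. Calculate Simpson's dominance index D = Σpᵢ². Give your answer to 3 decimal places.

0.207

Total N = 1+1+2+1+1+1+4 = 11, so the proportions are 0.09091, 0.09091, 0.18182, 0.09091, 0.09091, 0.09091, 0.36364 (working shown to 5 dp, full precision carried).
D = 0.09091² + 0.09091² + 0.18182² + 0.09091² + 0.09091² + 0.09091² + 0.36364² = 0.00826 + 0.00826 + 0.03306 + 0.00826 + 0.00826 + 0.00826 + 0.13223 = 0.20661.
To 3 decimal places, D = 0.207.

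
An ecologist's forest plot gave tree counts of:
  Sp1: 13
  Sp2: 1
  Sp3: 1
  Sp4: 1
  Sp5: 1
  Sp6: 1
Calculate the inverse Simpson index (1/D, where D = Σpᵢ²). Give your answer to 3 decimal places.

1.862

Total N = 13+1+1+1+1+1 = 18, so the proportions are 0.722222, 0.055556, 0.055556, 0.055556, 0.055556, 0.055556 (working shown to 6 dp, full precision carried).
D = 0.722222² + 0.055556² + 0.055556² + 0.055556² + 0.055556² + 0.055556² = 0.521605 + 0.003086 + 0.003086 + 0.003086 + 0.003086 + 0.003086 = 0.537037.
So 1/D = 1.86207, i.e. 1.862 to 3 decimal places.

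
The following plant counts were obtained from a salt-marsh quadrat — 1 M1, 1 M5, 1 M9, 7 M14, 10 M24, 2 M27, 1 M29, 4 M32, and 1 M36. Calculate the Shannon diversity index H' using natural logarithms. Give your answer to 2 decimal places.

1.78

Total N = 1+1+1+7+10+2+1+4+1 = 28, so the proportions are 0.0357, 0.0357, 0.0357, 0.25, 0.3571, 0.0714, 0.0357, 0.1429, 0.0357 (working shown to 4 dp, full precision carried).
Each pᵢ ln pᵢ term: 0.0357×(-3.3322)=-0.1190, 0.0357×(-3.3322)=-0.1190, 0.0357×(-3.3322)=-0.1190, 0.25×(-1.3863)=-0.3466, 0.3571×(-1.0296)=-0.3677, 0.0714×(-2.6391)=-0.1885, 0.0357×(-3.3322)=-0.1190, 0.1429×(-1.9459)=-0.2780, 0.0357×(-3.3322)=-0.1190.
Sum = -1.7758, so H' = 1.78.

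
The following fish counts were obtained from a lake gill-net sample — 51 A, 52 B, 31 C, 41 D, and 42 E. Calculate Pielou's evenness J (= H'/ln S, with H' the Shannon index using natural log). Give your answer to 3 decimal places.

0.990

Total N = 51+52+31+41+42 = 217, so the proportions are 0.23502, 0.23963, 0.14286, 0.18894, 0.19355 (working shown to 5 dp, full precision carried).
H' = −Σ pᵢ ln pᵢ = −((-0.34033) + (-0.34235) + (-0.27799) + (-0.31484) + (-0.31785)) = 1.59335.
With S = 5 species, ln S = 1.60944, so J = 1.59335/1.60944 = 0.99001, i.e. 0.990 to 3 decimal places.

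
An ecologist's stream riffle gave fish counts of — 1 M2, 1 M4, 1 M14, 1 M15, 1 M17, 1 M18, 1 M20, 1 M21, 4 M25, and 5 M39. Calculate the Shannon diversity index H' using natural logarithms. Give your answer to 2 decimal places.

Total N = 1+1+1+1+1+1+1+1+4+5 = 17, so the proportions are 0.0588, 0.0588, 0.0588, 0.0588, 0.0588, 0.0588, 0.0588, 0.0588, 0.2353, 0.2941 (working shown to 4 dp, full precision carried).
Each pᵢ ln pᵢ term: 0.0588×(-2.8332)=-0.1667, 0.0588×(-2.8332)=-0.1667, 0.0588×(-2.8332)=-0.1667, 0.0588×(-2.8332)=-0.1667, 0.0588×(-2.8332)=-0.1667, 0.0588×(-2.8332)=-0.1667, 0.0588×(-2.8332)=-0.1667, 0.0588×(-2.8332)=-0.1667, 0.2353×(-1.4469)=-0.3405, 0.2941×(-1.2238)=-0.3599.
Sum = -2.0337, so H' = 2.03.

2.03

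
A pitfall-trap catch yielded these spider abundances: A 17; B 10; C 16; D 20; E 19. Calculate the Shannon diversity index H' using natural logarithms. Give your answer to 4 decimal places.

Total N = 17+10+16+20+19 = 82, so the proportions are 0.207317, 0.121951, 0.195122, 0.243902, 0.231707 (working shown to 6 dp, full precision carried).
Each pᵢ ln pᵢ term: 0.207317×(-1.573506)=-0.326215, 0.121951×(-2.104134)=-0.256602, 0.195122×(-1.634131)=-0.318855, 0.243902×(-1.410987)=-0.344143, 0.231707×(-1.462280)=-0.338821.
Sum = -1.584635, so H' = 1.5846.

1.5846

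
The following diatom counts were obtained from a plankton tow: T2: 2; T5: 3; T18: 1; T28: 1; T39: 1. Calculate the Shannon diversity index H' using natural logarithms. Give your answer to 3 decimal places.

1.494

Total N = 2+3+1+1+1 = 8, so the proportions are 0.25, 0.375, 0.125, 0.125, 0.125 (working shown to 5 dp, full precision carried).
Each pᵢ ln pᵢ term: 0.25×(-1.38629)=-0.34657, 0.375×(-0.98083)=-0.36781, 0.125×(-2.07944)=-0.25993, 0.125×(-2.07944)=-0.25993, 0.125×(-2.07944)=-0.25993.
Sum = -1.49418, so H' = 1.494.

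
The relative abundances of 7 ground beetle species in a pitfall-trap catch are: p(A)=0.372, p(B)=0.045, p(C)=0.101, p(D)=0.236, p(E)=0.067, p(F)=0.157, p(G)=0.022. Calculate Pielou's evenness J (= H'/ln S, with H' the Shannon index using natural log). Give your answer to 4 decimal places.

H' = −Σ pᵢ ln pᵢ = −((-0.367856) + (-0.139549) + (-0.231556) + (-0.340766) + (-0.181105) + (-0.290687) + (-0.083968)) = 1.635488 (working shown to 6 dp, full precision carried).
With S = 7 species, ln S = 1.945910, so J = 1.635488/1.945910 = 0.840474, i.e. 0.8405 to 4 decimal places.

0.8405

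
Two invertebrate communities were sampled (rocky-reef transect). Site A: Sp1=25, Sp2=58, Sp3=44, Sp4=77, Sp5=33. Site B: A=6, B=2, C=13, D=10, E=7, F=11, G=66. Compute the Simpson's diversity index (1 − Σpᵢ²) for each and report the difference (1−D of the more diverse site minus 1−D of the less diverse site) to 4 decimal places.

0.1352

Site A: N=237, proportions 0.1054852, 0.2447257, 0.185654, 0.3248945, 0.1392405, giving 1−D = 0.7695704 (working shown to 7 dp, full precision carried).
Site B: N=115, proportions 0.0521739, 0.0173913, 0.1130435, 0.0869565, 0.0608696, 0.0956522, 0.573913, giving 1−D = 0.6344045.
Difference = |0.7695704 − 0.6344045| = 0.1351659, i.e. 0.1352 to 4 decimal places.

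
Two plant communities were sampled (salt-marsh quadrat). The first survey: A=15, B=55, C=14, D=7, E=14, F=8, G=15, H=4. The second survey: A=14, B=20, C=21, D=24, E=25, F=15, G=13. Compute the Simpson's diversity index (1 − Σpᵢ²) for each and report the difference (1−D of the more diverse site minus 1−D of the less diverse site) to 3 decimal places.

The first survey: N=132, proportions 0.11364, 0.41667, 0.10606, 0.05303, 0.10606, 0.06061, 0.11364, 0.0303, giving 1−D = 0.77066 (working shown to 5 dp, full precision carried).
The second survey: N=132, proportions 0.10606, 0.15152, 0.15909, 0.18182, 0.18939, 0.11364, 0.09848, giving 1−D = 0.84894.
Difference = |0.77066 − 0.84894| = 0.07828, i.e. 0.078 to 3 decimal places.

0.078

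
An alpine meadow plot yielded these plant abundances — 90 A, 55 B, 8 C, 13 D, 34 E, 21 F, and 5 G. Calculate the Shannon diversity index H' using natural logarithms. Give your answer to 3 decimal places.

1.583

Total N = 90+55+8+13+34+21+5 = 226, so the proportions are 0.39823, 0.24336, 0.0354, 0.05752, 0.15044, 0.09292, 0.02212 (working shown to 5 dp, full precision carried).
Each pᵢ ln pᵢ term: 0.39823×(-0.92073)=-0.36666, 0.24336×(-1.41320)=-0.34392, 0.0354×(-3.34109)=-0.11827, 0.05752×(-2.85559)=-0.16426, 0.15044×(-1.89417)=-0.28496, 0.09292×(-2.37601)=-0.22078, 0.02212×(-3.81110)=-0.08432.
Sum = -1.58317, so H' = 1.583.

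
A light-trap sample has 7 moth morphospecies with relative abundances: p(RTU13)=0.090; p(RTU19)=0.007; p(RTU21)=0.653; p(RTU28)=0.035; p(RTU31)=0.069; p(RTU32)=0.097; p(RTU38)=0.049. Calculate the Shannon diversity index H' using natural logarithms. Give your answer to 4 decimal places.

1.2056

Each pᵢ ln pᵢ term (working shown to 6 dp, full precision carried): 0.09×(-2.407946)=-0.216715, 0.007×(-4.961845)=-0.034733, 0.653×(-0.426178)=-0.278294, 0.035×(-3.352407)=-0.117334, 0.069×(-2.673649)=-0.184482, 0.097×(-2.333044)=-0.226305, 0.049×(-3.015935)=-0.147781.
Sum = -1.205644, so H' = 1.2056.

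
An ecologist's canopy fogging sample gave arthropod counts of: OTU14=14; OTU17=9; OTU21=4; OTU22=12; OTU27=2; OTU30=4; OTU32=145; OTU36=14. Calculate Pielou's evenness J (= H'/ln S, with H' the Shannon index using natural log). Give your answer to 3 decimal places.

Total N = 14+9+4+12+2+4+145+14 = 204, so the proportions are 0.06863, 0.04412, 0.01961, 0.05882, 0.0098, 0.01961, 0.71078, 0.06863 (working shown to 5 dp, full precision carried).
H' = −Σ pᵢ ln pᵢ = −((-0.18386) + (-0.13769) + (-0.07709) + (-0.16666) + (-0.04534) + (-0.07709) + (-0.24265) + (-0.18386)) = 1.11424.
With S = 8 species, ln S = 2.07944, so J = 1.11424/2.07944 = 0.53584, i.e. 0.536 to 3 decimal places.

0.536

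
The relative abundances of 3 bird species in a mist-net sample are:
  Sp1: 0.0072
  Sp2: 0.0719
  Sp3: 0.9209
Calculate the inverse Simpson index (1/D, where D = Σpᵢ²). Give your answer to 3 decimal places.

D = 0.0072² + 0.0719² + 0.9209² = 0.000052 + 0.005170 + 0.848057 = 0.853278 (working shown to 6 dp, full precision carried).
So 1/D = 1.17195, i.e. 1.172 to 3 decimal places.

1.172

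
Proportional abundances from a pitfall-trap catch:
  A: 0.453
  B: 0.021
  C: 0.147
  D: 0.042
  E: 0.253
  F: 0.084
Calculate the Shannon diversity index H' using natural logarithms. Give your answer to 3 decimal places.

1.411

Each pᵢ ln pᵢ term (working shown to 5 dp, full precision carried): 0.453×(-0.79186)=-0.35871, 0.021×(-3.86323)=-0.08113, 0.147×(-1.91732)=-0.28185, 0.042×(-3.17009)=-0.13314, 0.253×(-1.37437)=-0.34771, 0.084×(-2.47694)=-0.20806.
Sum = -1.41061, so H' = 1.411.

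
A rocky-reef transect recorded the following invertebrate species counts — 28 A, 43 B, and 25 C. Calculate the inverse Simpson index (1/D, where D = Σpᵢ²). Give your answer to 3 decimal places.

Total N = 28+43+25 = 96, so the proportions are 0.291667, 0.447917, 0.260417 (working shown to 6 dp, full precision carried).
D = 0.291667² + 0.447917² + 0.260417² = 0.085069 + 0.200629 + 0.067817 = 0.353516.
So 1/D = 2.82873, i.e. 2.829 to 3 decimal places.

2.829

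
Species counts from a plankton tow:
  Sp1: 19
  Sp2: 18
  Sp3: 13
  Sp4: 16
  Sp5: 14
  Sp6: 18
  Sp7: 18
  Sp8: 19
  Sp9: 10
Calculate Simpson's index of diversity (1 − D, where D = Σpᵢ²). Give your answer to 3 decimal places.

0.885

Total N = 19+18+13+16+14+18+18+19+10 = 145, so the proportions are 0.13103, 0.12414, 0.08966, 0.11034, 0.09655, 0.12414, 0.12414, 0.13103, 0.06897 (working shown to 5 dp, full precision carried).
D = 0.13103² + 0.12414² + 0.08966² + 0.11034² + 0.09655² + 0.12414² + 0.12414² + 0.13103² + 0.06897² = 0.01717 + 0.01541 + 0.00804 + 0.01218 + 0.00932 + 0.01541 + 0.01541 + 0.01717 + 0.00476 = 0.11486.
So 1 − D = 0.88514, i.e. 0.885 to 3 decimal places.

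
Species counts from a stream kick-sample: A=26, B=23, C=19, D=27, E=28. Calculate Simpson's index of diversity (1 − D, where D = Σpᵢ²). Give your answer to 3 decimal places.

0.796

Total N = 26+23+19+27+28 = 123, so the proportions are 0.21138, 0.18699, 0.15447, 0.21951, 0.22764 (working shown to 5 dp, full precision carried).
D = 0.21138² + 0.18699² + 0.15447² + 0.21951² + 0.22764² = 0.04468 + 0.03497 + 0.02386 + 0.04819 + 0.05182 = 0.20352.
So 1 − D = 0.79648, i.e. 0.796 to 3 decimal places.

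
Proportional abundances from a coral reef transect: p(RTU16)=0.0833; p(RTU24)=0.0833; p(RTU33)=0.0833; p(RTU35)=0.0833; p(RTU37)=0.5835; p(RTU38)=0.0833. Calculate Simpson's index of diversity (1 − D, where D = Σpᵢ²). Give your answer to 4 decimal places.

0.6248

D = 0.0833² + 0.0833² + 0.0833² + 0.0833² + 0.5835² + 0.0833² = 0.006939 + 0.006939 + 0.006939 + 0.006939 + 0.340472 + 0.006939 = 0.375167 (working shown to 6 dp, full precision carried).
So 1 − D = 0.624833, i.e. 0.6248 to 4 decimal places.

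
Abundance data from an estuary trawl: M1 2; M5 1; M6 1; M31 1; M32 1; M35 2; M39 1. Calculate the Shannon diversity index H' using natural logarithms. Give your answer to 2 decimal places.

1.89

Total N = 2+1+1+1+1+2+1 = 9, so the proportions are 0.2222, 0.1111, 0.1111, 0.1111, 0.1111, 0.2222, 0.1111 (working shown to 4 dp, full precision carried).
Each pᵢ ln pᵢ term: 0.2222×(-1.5041)=-0.3342, 0.1111×(-2.1972)=-0.2441, 0.1111×(-2.1972)=-0.2441, 0.1111×(-2.1972)=-0.2441, 0.1111×(-2.1972)=-0.2441, 0.2222×(-1.5041)=-0.3342, 0.1111×(-2.1972)=-0.2441.
Sum = -1.8892, so H' = 1.89.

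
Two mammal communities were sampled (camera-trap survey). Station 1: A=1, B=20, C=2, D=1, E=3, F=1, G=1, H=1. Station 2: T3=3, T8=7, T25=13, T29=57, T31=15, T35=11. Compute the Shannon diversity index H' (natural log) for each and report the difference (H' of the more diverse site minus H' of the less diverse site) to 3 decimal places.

Station 1: N=30, proportions 0.03333, 0.66667, 0.06667, 0.03333, 0.1, 0.03333, 0.03333, 0.03333, giving H' = 1.24797 (working shown to 5 dp, full precision carried).
Station 2: N=106, proportions 0.0283, 0.06604, 0.12264, 0.53774, 0.14151, 0.10377, giving H' = 1.38313.
Difference = |1.24797 − 1.38313| = 0.13516, i.e. 0.135 to 3 decimal places.

0.135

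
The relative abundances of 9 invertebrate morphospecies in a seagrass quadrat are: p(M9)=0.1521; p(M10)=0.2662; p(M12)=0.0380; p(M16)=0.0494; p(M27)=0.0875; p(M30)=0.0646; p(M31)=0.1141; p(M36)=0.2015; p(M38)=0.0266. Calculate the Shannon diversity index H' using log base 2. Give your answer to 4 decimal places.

2.8402

Each pᵢ log₂ pᵢ term (working shown to 6 dp, full precision carried): 0.1521×(-2.716908)=-0.413242, 0.2662×(-1.909418)=-0.508287, 0.038×(-4.717857)=-0.179279, 0.0494×(-4.339345)=-0.214364, 0.0875×(-3.514573)=-0.307525, 0.0646×(-3.952322)=-0.255320, 0.1141×(-3.131629)=-0.357319, 0.2015×(-2.311148)=-0.465696, 0.0266×(-5.232430)=-0.139183.
Sum = -2.840214, so H' = 2.8402.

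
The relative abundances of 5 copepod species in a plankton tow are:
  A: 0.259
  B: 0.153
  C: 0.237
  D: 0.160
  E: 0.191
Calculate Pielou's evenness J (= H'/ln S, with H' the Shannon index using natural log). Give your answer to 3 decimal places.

H' = −Σ pᵢ ln pᵢ = −((-0.34989) + (-0.28723) + (-0.34121) + (-0.29321) + (-0.31620)) = 1.58774 (working shown to 5 dp, full precision carried).
With S = 5 species, ln S = 1.60944, so J = 1.58774/1.60944 = 0.98652, i.e. 0.987 to 3 decimal places.

0.987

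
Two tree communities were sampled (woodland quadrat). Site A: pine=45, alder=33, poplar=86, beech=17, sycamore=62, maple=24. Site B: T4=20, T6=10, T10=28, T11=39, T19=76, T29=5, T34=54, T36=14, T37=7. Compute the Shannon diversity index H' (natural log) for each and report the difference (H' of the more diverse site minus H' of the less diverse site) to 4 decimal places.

Site A: N=267, proportions 0.1685393, 0.1235955, 0.3220974, 0.0636704, 0.2322097, 0.0898876, giving H' = 1.6543697 (working shown to 7 dp, full precision carried).
Site B: N=253, proportions 0.0790514, 0.0395257, 0.1106719, 0.1541502, 0.3003953, 0.0197628, 0.2134387, 0.055336, 0.027668, giving H' = 1.8880244.
Difference = |1.6543697 − 1.8880244| = 0.2336547, i.e. 0.2337 to 4 decimal places.

0.2337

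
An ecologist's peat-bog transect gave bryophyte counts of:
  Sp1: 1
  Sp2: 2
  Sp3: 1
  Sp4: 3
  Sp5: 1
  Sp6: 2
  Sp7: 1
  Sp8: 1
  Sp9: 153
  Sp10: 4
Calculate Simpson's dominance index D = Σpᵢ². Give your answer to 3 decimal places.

0.821

Total N = 1+2+1+3+1+2+1+1+153+4 = 169, so the proportions are 0.00592, 0.01183, 0.00592, 0.01775, 0.00592, 0.01183, 0.00592, 0.00592, 0.90533, 0.02367 (working shown to 5 dp, full precision carried).
D = 0.00592² + 0.01183² + 0.00592² + 0.01775² + 0.00592² + 0.01183² + 0.00592² + 0.00592² + 0.90533² + 0.02367² = 0.00004 + 0.00014 + 0.00004 + 0.00032 + 0.00004 + 0.00014 + 0.00004 + 0.00004 + 0.81961 + 0.00056 = 0.82094.
To 3 decimal places, D = 0.821.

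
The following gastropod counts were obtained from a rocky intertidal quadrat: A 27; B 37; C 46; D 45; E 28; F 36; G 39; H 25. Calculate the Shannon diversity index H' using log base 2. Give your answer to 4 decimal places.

2.9669

Total N = 27+37+46+45+28+36+39+25 = 283, so the proportions are 0.095406, 0.130742, 0.162544, 0.159011, 0.09894, 0.127208, 0.137809, 0.088339 (working shown to 6 dp, full precision carried).
Each pᵢ log₂ pᵢ term: 0.095406×(-3.389771)=-0.323406, 0.130742×(-2.935205)=-0.383755, 0.162544×(-2.621096)=-0.426044, 0.159011×(-2.652805)=-0.421824, 0.09894×(-3.337303)=-0.330193, 0.127208×(-2.974733)=-0.378411, 0.137809×(-2.859256)=-0.394032, 0.088339×(-3.500802)=-0.309258.
Sum = -2.966922, so H' = 2.9669.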